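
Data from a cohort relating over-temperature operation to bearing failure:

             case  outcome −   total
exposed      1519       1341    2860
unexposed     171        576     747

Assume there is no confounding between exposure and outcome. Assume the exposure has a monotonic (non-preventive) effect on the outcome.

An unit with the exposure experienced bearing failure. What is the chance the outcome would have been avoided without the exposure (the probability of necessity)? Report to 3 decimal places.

p₁ = P(outcome | exposed) = 1519/2860 = 0.53112
p₀ = P(outcome | unexposed) = 171/747 = 0.22892
Under exogeneity and monotonicity, PN = (p₁ − p₀) / p₁.
PN = (0.53112 − 0.22892) / 0.53112 = 0.3022 / 0.53112 ≈ 0.5690

PN ≈ 0.569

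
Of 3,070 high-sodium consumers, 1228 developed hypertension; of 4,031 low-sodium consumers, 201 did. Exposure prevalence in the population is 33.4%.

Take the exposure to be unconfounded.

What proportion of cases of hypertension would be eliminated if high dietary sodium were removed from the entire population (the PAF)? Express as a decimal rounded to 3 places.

PAF ≈ 0.701

p₁ = P(outcome | exposed) = 1228/3070 = 0.4
p₀ = P(outcome | unexposed) = 201/4031 = 0.049864
Overall risk P(Y=1) = π·p₁ + (1−π)·p₀ = 0.334×0.4 + 0.666×0.049864 = 0.16681.
Under exogeneity, PAF = [P(Y=1) − p₀] / P(Y=1).
PAF = (0.16681 − 0.049864) / 0.16681 ≈ 0.7011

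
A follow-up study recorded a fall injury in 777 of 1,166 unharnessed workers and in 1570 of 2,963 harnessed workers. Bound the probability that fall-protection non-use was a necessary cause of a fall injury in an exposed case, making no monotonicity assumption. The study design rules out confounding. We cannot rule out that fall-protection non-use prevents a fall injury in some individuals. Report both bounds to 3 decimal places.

0.205 ≤ PN ≤ 0.705

p₁ = P(outcome | exposed) = 777/1166 = 0.66638
p₀ = P(outcome | unexposed) = 1570/2963 = 0.52987
Under exogeneity alone the bounds on PN are max{0,(p₁−p₀)/p₁} ≤ PN ≤ min{1,(1−p₀)/p₁}.
  lower = (p₁ − p₀)/p₁ = 0.13651 / 0.66638 ≈ 0.2049
  upper = min{1, (1 − p₀)/p₁} = 0.47013 / 0.66638 ≈ 0.7055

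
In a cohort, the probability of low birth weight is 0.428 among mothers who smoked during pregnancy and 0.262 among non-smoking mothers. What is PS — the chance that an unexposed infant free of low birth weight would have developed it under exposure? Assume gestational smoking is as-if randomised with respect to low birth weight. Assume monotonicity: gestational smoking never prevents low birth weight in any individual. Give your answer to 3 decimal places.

PS ≈ 0.225

Let p₁ = 0.428, p₀ = 0.262.
Under exogeneity and monotonicity, PS = (p₁ − p₀) / (1 − p₀).
PS = (0.428 − 0.262) / (1 − 0.262) = 0.166 / 0.738 ≈ 0.2249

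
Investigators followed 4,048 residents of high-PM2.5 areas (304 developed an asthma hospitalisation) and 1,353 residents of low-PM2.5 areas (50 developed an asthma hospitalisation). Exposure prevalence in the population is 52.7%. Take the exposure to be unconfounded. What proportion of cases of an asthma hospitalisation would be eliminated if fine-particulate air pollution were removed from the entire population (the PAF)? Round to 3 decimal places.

PAF ≈ 0.352

p₁ = P(outcome | exposed) = 304/4048 = 0.075099
p₀ = P(outcome | unexposed) = 50/1353 = 0.036955
Overall risk P(Y=1) = π·p₁ + (1−π)·p₀ = 0.527×0.075099 + 0.473×0.036955 = 0.057057.
Under exogeneity, PAF = [P(Y=1) − p₀] / P(Y=1).
PAF = (0.057057 − 0.036955) / 0.057057 ≈ 0.3523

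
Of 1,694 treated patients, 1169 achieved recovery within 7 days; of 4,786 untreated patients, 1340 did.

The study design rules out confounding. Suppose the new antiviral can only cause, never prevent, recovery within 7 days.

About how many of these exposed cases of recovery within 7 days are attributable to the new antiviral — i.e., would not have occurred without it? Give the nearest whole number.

about 695 cases

p₁ = P(outcome | exposed) = 1169/1694 = 0.69008
p₀ = P(outcome | unexposed) = 1340/4786 = 0.27998
PN = (p₁ − p₀)/p₁ = (0.69008 − 0.27998) / 0.69008 ≈ 0.59428.
Attributable cases ≈ PN × (exposed cases) = 0.59428 × 1169 ≈ 694.71.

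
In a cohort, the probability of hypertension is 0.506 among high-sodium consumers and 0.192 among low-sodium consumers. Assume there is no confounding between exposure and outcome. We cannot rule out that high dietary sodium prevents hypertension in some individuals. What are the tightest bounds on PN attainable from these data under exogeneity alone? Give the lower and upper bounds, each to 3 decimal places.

0.621 ≤ PN ≤ 1.000

Let p₁ = 0.506, p₀ = 0.192.
Under exogeneity alone the bounds on PN are max{0,(p₁−p₀)/p₁} ≤ PN ≤ min{1,(1−p₀)/p₁}.
  lower = (p₁ − p₀)/p₁ = 0.314 / 0.506 ≈ 0.6206
  upper = min{1, (1 − p₀)/p₁} = 0.808 / 0.506 ≈ 1.5968 → capped at 1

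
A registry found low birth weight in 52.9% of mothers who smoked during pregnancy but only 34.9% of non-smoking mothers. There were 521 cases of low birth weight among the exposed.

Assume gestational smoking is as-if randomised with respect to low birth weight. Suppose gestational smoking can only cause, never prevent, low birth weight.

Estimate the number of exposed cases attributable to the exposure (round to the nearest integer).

p₁ = 0.529, p₀ = 0.349.
PN = (p₁ − p₀)/p₁ = (0.529 − 0.349) / 0.529 ≈ 0.34026.
Attributable cases ≈ PN × (exposed cases) = 0.34026 × 521 ≈ 177.28.

about 177 cases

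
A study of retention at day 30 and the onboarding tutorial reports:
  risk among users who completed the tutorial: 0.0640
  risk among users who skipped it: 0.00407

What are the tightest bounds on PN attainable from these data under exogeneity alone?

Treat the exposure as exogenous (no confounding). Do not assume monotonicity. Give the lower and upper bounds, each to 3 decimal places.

0.936 ≤ PN ≤ 1.000

Let p₁ = 0.064, p₀ = 0.00407.
Under exogeneity alone the bounds on PN are max{0,(p₁−p₀)/p₁} ≤ PN ≤ min{1,(1−p₀)/p₁}.
  lower = (p₁ − p₀)/p₁ = 0.05993 / 0.064 ≈ 0.9364
  upper = min{1, (1 − p₀)/p₁} = 0.99593 / 0.064 ≈ 15.5614 → capped at 1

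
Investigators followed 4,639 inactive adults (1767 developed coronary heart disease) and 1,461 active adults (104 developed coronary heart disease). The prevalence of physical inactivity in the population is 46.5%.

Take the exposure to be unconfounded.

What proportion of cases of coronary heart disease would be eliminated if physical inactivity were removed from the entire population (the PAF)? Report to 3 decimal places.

PAF ≈ 0.669

p₁ = P(outcome | exposed) = 1767/4639 = 0.3809
p₀ = P(outcome | unexposed) = 104/1461 = 0.071184
Overall risk P(Y=1) = π·p₁ + (1−π)·p₀ = 0.465×0.3809 + 0.535×0.071184 = 0.2152.
Under exogeneity, PAF = [P(Y=1) − p₀] / P(Y=1).
PAF = (0.2152 − 0.071184) / 0.2152 ≈ 0.6692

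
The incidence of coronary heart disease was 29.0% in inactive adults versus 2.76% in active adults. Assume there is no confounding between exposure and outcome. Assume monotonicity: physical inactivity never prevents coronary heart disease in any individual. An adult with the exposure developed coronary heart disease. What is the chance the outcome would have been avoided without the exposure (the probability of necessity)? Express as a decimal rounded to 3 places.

PN ≈ 0.905

p₁ = 0.29, p₀ = 0.0276.
Under exogeneity and monotonicity, PN = (p₁ − p₀) / p₁.
PN = (0.29 − 0.0276) / 0.29 = 0.2624 / 0.29 ≈ 0.9048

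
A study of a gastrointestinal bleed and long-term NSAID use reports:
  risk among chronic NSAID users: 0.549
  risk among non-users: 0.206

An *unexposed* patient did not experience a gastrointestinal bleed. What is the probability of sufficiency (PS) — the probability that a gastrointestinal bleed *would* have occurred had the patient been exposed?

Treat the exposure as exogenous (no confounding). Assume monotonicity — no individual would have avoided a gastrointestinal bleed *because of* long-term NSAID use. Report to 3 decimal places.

PS ≈ 0.432

Let p₁ = 0.549, p₀ = 0.206.
Under exogeneity and monotonicity, PS = (p₁ − p₀) / (1 − p₀).
PS = (0.549 − 0.206) / (1 − 0.206) = 0.343 / 0.794 ≈ 0.4320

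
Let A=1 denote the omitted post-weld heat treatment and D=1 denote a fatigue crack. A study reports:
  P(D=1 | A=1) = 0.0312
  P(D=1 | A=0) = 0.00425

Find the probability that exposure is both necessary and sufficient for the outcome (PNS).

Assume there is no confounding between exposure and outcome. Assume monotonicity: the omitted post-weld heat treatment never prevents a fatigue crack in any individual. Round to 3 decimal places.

Let p₁ = 0.0312, p₀ = 0.00425.
Under exogeneity and monotonicity, PNS = p₁ − p₀.
PNS = 0.0312 − 0.00425 = 0.02695

PNS ≈ 0.027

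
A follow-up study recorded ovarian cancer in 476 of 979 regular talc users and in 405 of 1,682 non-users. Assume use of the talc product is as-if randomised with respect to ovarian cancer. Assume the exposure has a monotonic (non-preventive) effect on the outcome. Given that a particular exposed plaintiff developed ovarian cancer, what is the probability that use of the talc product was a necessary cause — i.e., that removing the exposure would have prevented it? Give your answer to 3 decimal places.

p₁ = P(outcome | exposed) = 476/979 = 0.48621
p₀ = P(outcome | unexposed) = 405/1682 = 0.24078
Under exogeneity and monotonicity, PN = (p₁ − p₀) / p₁.
PN = (0.48621 − 0.24078) / 0.48621 = 0.24543 / 0.48621 ≈ 0.5048

PN ≈ 0.505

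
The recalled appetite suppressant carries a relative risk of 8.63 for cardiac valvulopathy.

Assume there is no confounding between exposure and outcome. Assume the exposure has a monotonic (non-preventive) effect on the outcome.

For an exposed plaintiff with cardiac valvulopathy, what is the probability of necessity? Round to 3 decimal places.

PN ≈ 0.884

Under exogeneity and monotonicity, PN = (RR − 1) / RR = 1 − 1/RR.
PN = (8.63 − 1) / 8.63 = 7.63 / 8.63 ≈ 0.8841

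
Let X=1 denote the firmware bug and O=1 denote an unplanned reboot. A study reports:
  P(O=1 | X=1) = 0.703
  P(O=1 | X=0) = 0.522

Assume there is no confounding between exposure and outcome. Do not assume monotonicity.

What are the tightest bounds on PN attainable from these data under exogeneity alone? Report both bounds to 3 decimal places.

0.257 ≤ PN ≤ 0.680

Let p₁ = 0.703, p₀ = 0.522.
Under exogeneity alone the bounds on PN are max{0,(p₁−p₀)/p₁} ≤ PN ≤ min{1,(1−p₀)/p₁}.
  lower = (p₁ − p₀)/p₁ = 0.181 / 0.703 ≈ 0.2575
  upper = min{1, (1 − p₀)/p₁} = 0.478 / 0.703 ≈ 0.6799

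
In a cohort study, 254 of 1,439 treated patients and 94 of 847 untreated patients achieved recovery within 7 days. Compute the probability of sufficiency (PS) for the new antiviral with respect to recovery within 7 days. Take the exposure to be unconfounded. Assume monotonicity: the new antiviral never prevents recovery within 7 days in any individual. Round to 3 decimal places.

PS ≈ 0.074

p₁ = P(outcome | exposed) = 254/1439 = 0.17651
p₀ = P(outcome | unexposed) = 94/847 = 0.11098
Under exogeneity and monotonicity, PS = (p₁ − p₀) / (1 − p₀).
PS = (0.17651 − 0.11098) / (1 − 0.11098) = 0.065532 / 0.88902 ≈ 0.0737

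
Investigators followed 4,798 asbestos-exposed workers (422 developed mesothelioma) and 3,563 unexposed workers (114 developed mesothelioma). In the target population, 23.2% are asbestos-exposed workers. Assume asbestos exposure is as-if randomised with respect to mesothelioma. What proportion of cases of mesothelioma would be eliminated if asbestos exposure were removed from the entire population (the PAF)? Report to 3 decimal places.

p₁ = P(outcome | exposed) = 422/4798 = 0.087953
p₀ = P(outcome | unexposed) = 114/3563 = 0.031996
Overall risk P(Y=1) = π·p₁ + (1−π)·p₀ = 0.232×0.087953 + 0.768×0.031996 = 0.044978.
Under exogeneity, PAF = [P(Y=1) − p₀] / P(Y=1).
PAF = (0.044978 − 0.031996) / 0.044978 ≈ 0.2886

PAF ≈ 0.289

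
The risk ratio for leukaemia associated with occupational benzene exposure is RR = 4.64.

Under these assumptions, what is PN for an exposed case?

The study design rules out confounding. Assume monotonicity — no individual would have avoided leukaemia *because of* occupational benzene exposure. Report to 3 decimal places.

Under exogeneity and monotonicity, PN = (RR − 1) / RR = 1 − 1/RR.
PN = (4.64 − 1) / 4.64 = 3.64 / 4.64 ≈ 0.7845

PN ≈ 0.784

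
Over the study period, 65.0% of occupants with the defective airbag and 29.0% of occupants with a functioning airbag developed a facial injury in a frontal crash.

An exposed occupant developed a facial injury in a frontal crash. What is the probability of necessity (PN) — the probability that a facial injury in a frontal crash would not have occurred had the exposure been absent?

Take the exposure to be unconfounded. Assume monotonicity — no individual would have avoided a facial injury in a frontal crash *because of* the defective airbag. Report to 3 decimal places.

PN ≈ 0.554

p₁ = 0.65, p₀ = 0.29.
Under exogeneity and monotonicity, PN = (p₁ − p₀) / p₁.
PN = (0.65 − 0.29) / 0.65 = 0.36 / 0.65 ≈ 0.5538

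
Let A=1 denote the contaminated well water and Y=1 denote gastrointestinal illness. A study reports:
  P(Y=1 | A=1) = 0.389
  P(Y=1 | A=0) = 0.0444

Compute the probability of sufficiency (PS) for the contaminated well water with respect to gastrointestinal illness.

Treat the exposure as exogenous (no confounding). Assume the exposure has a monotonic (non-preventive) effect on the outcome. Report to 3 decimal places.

PS ≈ 0.361

Let p₁ = 0.389, p₀ = 0.0444.
Under exogeneity and monotonicity, PS = (p₁ − p₀) / (1 − p₀).
PS = (0.389 − 0.0444) / (1 − 0.0444) = 0.3446 / 0.9556 ≈ 0.3606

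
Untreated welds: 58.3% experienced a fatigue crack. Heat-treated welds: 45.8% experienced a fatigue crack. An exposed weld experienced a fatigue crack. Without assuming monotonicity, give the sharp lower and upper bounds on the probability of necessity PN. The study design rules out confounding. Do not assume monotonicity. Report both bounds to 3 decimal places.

p₁ = 0.583, p₀ = 0.458.
Under exogeneity alone the bounds on PN are max{0,(p₁−p₀)/p₁} ≤ PN ≤ min{1,(1−p₀)/p₁}.
  lower = (p₁ − p₀)/p₁ = 0.125 / 0.583 ≈ 0.2144
  upper = min{1, (1 − p₀)/p₁} = 0.542 / 0.583 ≈ 0.9297

0.214 ≤ PN ≤ 0.930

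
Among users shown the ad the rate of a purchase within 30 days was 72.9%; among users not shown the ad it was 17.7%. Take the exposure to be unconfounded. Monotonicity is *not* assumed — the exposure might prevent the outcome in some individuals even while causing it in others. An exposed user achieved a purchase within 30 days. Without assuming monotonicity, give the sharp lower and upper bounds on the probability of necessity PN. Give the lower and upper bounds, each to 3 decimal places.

0.757 ≤ PN ≤ 1.000

p₁ = 0.729, p₀ = 0.177.
Under exogeneity alone the bounds on PN are max{0,(p₁−p₀)/p₁} ≤ PN ≤ min{1,(1−p₀)/p₁}.
  lower = (p₁ − p₀)/p₁ = 0.552 / 0.729 ≈ 0.7572
  upper = min{1, (1 − p₀)/p₁} = 0.823 / 0.729 ≈ 1.1289 → capped at 1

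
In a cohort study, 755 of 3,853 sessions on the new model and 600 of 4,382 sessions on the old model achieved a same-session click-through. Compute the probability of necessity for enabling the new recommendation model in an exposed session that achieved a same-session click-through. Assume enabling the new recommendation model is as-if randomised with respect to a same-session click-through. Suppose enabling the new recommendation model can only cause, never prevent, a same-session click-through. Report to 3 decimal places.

PN ≈ 0.301

p₁ = P(outcome | exposed) = 755/3853 = 0.19595
p₀ = P(outcome | unexposed) = 600/4382 = 0.13692
Under exogeneity and monotonicity, PN = (p₁ − p₀) / p₁.
PN = (0.19595 − 0.13692) / 0.19595 = 0.059027 / 0.19595 ≈ 0.3012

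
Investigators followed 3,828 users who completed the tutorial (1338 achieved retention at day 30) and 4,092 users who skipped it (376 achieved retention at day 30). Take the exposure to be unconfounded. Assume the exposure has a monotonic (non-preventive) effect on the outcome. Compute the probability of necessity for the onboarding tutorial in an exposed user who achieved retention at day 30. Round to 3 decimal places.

p₁ = P(outcome | exposed) = 1338/3828 = 0.34953
p₀ = P(outcome | unexposed) = 376/4092 = 0.091887
Under exogeneity and monotonicity, PN = (p₁ − p₀) / p₁.
PN = (0.34953 − 0.091887) / 0.34953 = 0.25764 / 0.34953 ≈ 0.7371

PN ≈ 0.737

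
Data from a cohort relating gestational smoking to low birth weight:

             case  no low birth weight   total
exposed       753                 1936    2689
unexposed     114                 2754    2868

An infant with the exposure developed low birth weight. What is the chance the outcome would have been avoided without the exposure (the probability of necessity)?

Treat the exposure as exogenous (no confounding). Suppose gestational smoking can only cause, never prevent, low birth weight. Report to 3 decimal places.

p₁ = P(outcome | exposed) = 753/2689 = 0.28003
p₀ = P(outcome | unexposed) = 114/2868 = 0.039749
Under exogeneity and monotonicity, PN = (p₁ − p₀)/p₁.
PN = (0.28003 − 0.039749) / 0.28003 ≈ 0.8581

PN ≈ 0.858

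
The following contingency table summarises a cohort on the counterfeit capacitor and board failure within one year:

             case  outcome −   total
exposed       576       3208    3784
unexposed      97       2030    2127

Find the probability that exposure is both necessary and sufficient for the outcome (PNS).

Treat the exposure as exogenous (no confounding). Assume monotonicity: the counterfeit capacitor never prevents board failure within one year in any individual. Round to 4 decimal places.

PNS ≈ 0.1066

p₁ = P(outcome | exposed) = 576/3784 = 0.15222
p₀ = P(outcome | unexposed) = 97/2127 = 0.045604
Under exogeneity and monotonicity, PNS = p₁ − p₀.
PNS = 0.15222 − 0.045604 = 0.10662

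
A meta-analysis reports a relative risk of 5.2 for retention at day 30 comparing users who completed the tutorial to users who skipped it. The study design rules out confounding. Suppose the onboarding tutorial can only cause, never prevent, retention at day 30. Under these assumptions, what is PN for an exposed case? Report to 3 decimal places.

PN ≈ 0.808

Under exogeneity and monotonicity, PN = (RR − 1) / RR = 1 − 1/RR.
PN = (5.2 − 1) / 5.2 = 4.2 / 5.2 ≈ 0.8077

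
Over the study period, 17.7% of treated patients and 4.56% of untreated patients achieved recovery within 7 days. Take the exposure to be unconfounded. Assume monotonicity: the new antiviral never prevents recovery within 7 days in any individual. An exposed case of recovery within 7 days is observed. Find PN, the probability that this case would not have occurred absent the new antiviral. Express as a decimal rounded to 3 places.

PN ≈ 0.742

p₁ = 0.177, p₀ = 0.0456.
Under exogeneity and monotonicity, PN = (p₁ − p₀) / p₁.
PN = (0.177 − 0.0456) / 0.177 = 0.1314 / 0.177 ≈ 0.7424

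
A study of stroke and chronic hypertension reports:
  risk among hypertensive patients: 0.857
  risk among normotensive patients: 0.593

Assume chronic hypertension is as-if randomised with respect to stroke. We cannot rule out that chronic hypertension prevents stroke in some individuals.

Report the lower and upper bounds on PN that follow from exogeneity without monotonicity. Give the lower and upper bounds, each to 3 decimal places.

0.308 ≤ PN ≤ 0.475

Let p₁ = 0.857, p₀ = 0.593.
Under exogeneity alone the bounds on PN are max{0,(p₁−p₀)/p₁} ≤ PN ≤ min{1,(1−p₀)/p₁}.
  lower = (p₁ − p₀)/p₁ = 0.264 / 0.857 ≈ 0.3081
  upper = min{1, (1 − p₀)/p₁} = 0.407 / 0.857 ≈ 0.4749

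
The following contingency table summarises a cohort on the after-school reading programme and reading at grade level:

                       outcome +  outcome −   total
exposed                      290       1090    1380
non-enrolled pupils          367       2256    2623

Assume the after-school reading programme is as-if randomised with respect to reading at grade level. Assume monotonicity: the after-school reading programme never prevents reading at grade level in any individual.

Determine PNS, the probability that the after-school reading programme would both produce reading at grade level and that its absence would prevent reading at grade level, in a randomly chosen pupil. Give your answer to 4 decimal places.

PNS ≈ 0.0702

p₁ = P(outcome | exposed) = 290/1380 = 0.21014
p₀ = P(outcome | unexposed) = 367/2623 = 0.13992
Under exogeneity and monotonicity, PNS = p₁ − p₀.
PNS = 0.21014 − 0.13992 = 0.070229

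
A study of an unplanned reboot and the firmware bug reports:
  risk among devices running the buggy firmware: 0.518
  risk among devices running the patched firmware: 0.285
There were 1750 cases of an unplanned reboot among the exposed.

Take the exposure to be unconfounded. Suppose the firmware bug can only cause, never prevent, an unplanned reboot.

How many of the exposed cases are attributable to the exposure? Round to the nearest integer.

Let p₁ = 0.518, p₀ = 0.285.
PN = (p₁ − p₀)/p₁ = (0.518 − 0.285) / 0.518 ≈ 0.44981.
Attributable cases ≈ PN × (exposed cases) = 0.44981 × 1750 ≈ 787.16.

about 787 cases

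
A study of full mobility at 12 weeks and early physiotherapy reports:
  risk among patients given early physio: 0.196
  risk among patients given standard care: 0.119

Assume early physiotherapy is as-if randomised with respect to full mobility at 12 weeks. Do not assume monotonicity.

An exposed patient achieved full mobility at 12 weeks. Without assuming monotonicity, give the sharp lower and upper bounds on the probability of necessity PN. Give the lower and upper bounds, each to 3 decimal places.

Let p₁ = 0.196, p₀ = 0.119.
Under exogeneity alone the bounds on PN are max{0,(p₁−p₀)/p₁} ≤ PN ≤ min{1,(1−p₀)/p₁}.
  lower = (p₁ − p₀)/p₁ = 0.077 / 0.196 ≈ 0.3929
  upper = min{1, (1 − p₀)/p₁} = 0.881 / 0.196 ≈ 4.4949 → capped at 1

0.393 ≤ PN ≤ 1.000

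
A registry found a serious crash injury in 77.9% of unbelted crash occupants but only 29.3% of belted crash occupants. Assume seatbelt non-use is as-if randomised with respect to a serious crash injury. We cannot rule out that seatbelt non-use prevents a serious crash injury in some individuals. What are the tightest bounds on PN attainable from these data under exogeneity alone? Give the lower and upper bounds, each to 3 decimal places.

p₁ = 0.779, p₀ = 0.293.
Under exogeneity alone the bounds on PN are max{0,(p₁−p₀)/p₁} ≤ PN ≤ min{1,(1−p₀)/p₁}.
  lower = (p₁ − p₀)/p₁ = 0.486 / 0.779 ≈ 0.6239
  upper = min{1, (1 − p₀)/p₁} = 0.707 / 0.779 ≈ 0.9076

0.624 ≤ PN ≤ 0.908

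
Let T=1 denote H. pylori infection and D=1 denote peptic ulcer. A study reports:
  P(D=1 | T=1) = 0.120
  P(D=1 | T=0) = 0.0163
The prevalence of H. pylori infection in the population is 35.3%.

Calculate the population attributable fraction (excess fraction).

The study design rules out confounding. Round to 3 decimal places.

PAF ≈ 0.692

Let p₁ = 0.12, p₀ = 0.0163.
Overall risk P(Y=1) = π·p₁ + (1−π)·p₀ = 0.353×0.12 + 0.647×0.0163 = 0.052906.
Under exogeneity, PAF = [P(Y=1) − p₀] / P(Y=1).
PAF = (0.052906 − 0.0163) / 0.052906 ≈ 0.6919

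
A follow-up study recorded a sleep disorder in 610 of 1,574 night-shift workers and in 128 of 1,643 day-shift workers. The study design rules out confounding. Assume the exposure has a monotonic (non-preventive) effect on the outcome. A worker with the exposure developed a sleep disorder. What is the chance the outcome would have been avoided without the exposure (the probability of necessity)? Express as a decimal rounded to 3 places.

PN ≈ 0.799

p₁ = P(outcome | exposed) = 610/1574 = 0.38755
p₀ = P(outcome | unexposed) = 128/1643 = 0.077906
Under exogeneity and monotonicity, PN = (p₁ − p₀) / p₁.
PN = (0.38755 − 0.077906) / 0.38755 = 0.30964 / 0.38755 ≈ 0.7990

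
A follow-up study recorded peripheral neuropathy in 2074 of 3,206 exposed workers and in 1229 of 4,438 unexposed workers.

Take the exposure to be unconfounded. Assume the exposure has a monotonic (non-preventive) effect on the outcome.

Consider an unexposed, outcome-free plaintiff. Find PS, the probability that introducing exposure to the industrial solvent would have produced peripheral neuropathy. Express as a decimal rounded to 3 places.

p₁ = P(outcome | exposed) = 2074/3206 = 0.64691
p₀ = P(outcome | unexposed) = 1229/4438 = 0.27693
Under exogeneity and monotonicity, PS = (p₁ − p₀) / (1 − p₀).
PS = (0.64691 − 0.27693) / (1 − 0.27693) = 0.36999 / 0.72307 ≈ 0.5117

PS ≈ 0.512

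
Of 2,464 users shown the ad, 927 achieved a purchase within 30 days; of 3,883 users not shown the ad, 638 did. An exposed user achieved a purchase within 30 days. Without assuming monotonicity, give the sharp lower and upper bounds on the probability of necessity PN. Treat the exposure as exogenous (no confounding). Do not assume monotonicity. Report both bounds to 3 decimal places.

p₁ = P(outcome | exposed) = 927/2464 = 0.37622
p₀ = P(outcome | unexposed) = 638/3883 = 0.16431
Under exogeneity alone the bounds on PN are max{0,(p₁−p₀)/p₁} ≤ PN ≤ min{1,(1−p₀)/p₁}.
  lower = (p₁ − p₀)/p₁ = 0.21191 / 0.37622 ≈ 0.5633
  upper = min{1, (1 − p₀)/p₁} = 0.83569 / 0.37622 ≈ 2.2213 → capped at 1

0.563 ≤ PN ≤ 1.000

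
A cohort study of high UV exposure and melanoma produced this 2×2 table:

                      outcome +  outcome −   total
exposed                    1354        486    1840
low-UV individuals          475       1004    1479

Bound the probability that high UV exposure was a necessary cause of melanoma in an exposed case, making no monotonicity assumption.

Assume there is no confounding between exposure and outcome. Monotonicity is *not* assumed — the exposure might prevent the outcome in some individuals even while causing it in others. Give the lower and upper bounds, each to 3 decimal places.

p₁ = P(outcome | exposed) = 1354/1840 = 0.73587
p₀ = P(outcome | unexposed) = 475/1479 = 0.32116
Under exogeneity alone the bounds on PN are max{0,(p₁−p₀)/p₁} ≤ PN ≤ min{1,(1−p₀)/p₁}.
  lower = (p₁ − p₀)/p₁ = 0.41471 / 0.73587 ≈ 0.5636
  upper = min{1, (1 − p₀)/p₁} = 0.67884 / 0.73587 ≈ 0.9225

0.564 ≤ PN ≤ 0.922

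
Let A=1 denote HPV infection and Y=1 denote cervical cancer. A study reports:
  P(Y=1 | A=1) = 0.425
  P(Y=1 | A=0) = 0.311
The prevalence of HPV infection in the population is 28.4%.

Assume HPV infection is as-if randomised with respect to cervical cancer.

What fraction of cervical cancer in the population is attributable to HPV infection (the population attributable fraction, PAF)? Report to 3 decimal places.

PAF ≈ 0.094

Let p₁ = 0.425, p₀ = 0.311.
Overall risk P(Y=1) = π·p₁ + (1−π)·p₀ = 0.284×0.425 + 0.716×0.311 = 0.34338.
Under exogeneity, PAF = [P(Y=1) − p₀] / P(Y=1).
PAF = (0.34338 − 0.311) / 0.34338 ≈ 0.0943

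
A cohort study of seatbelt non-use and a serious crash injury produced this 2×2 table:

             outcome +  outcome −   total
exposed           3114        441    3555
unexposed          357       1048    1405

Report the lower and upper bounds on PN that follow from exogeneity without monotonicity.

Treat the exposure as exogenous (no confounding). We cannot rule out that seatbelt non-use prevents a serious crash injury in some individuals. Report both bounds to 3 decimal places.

0.710 ≤ PN ≤ 0.852

p₁ = P(outcome | exposed) = 3114/3555 = 0.87595
p₀ = P(outcome | unexposed) = 357/1405 = 0.25409
Under exogeneity alone the bounds on PN are max{0,(p₁−p₀)/p₁} ≤ PN ≤ min{1,(1−p₀)/p₁}.
  lower = (p₁ − p₀)/p₁ = 0.62186 / 0.87595 ≈ 0.7099
  upper = min{1, (1 − p₀)/p₁} = 0.74591 / 0.87595 ≈ 0.8515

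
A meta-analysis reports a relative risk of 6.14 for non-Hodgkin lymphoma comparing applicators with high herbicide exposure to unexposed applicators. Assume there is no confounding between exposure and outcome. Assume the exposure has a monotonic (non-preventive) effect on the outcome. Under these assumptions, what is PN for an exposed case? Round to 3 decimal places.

Under exogeneity and monotonicity, PN = (RR − 1) / RR = 1 − 1/RR.
PN = (6.14 − 1) / 6.14 = 5.14 / 6.14 ≈ 0.8371

PN ≈ 0.837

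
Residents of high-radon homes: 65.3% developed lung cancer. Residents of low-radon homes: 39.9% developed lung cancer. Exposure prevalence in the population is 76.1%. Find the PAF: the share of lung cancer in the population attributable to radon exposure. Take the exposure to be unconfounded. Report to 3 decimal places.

p₁ = 0.653, p₀ = 0.399.
Overall risk P(Y=1) = π·p₁ + (1−π)·p₀ = 0.761×0.653 + 0.239×0.399 = 0.59229.
Under exogeneity, PAF = [P(Y=1) − p₀] / P(Y=1).
PAF = (0.59229 − 0.399) / 0.59229 ≈ 0.3263

PAF ≈ 0.326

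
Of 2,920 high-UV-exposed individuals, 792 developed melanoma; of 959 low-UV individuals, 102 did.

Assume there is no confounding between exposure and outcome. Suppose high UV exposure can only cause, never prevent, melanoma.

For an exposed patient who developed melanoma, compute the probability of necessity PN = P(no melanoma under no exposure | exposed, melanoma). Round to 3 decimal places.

p₁ = P(outcome | exposed) = 792/2920 = 0.27123
p₀ = P(outcome | unexposed) = 102/959 = 0.10636
Under exogeneity and monotonicity, PN = (p₁ − p₀) / p₁.
PN = (0.27123 − 0.10636) / 0.27123 = 0.16487 / 0.27123 ≈ 0.6079

PN ≈ 0.608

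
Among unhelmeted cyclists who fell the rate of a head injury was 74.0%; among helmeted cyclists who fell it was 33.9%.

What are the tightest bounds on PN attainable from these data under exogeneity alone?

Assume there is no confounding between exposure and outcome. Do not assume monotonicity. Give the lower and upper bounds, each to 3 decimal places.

p₁ = 0.74, p₀ = 0.339.
Under exogeneity alone the bounds on PN are max{0,(p₁−p₀)/p₁} ≤ PN ≤ min{1,(1−p₀)/p₁}.
  lower = (p₁ − p₀)/p₁ = 0.401 / 0.74 ≈ 0.5419
  upper = min{1, (1 − p₀)/p₁} = 0.661 / 0.74 ≈ 0.8932

0.542 ≤ PN ≤ 0.893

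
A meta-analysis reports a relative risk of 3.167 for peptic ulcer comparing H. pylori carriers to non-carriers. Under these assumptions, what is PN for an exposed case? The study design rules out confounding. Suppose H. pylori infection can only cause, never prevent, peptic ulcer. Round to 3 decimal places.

Under exogeneity and monotonicity, PN = (RR − 1) / RR = 1 − 1/RR.
PN = (3.167 − 1) / 3.167 = 2.167 / 3.167 ≈ 0.6842

PN ≈ 0.684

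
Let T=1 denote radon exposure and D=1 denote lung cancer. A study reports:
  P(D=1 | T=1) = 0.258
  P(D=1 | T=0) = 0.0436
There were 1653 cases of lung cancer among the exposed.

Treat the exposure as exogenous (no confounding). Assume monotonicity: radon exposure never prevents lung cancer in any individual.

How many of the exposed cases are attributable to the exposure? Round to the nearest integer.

Let p₁ = 0.258, p₀ = 0.0436.
PN = (p₁ − p₀)/p₁ = (0.258 − 0.0436) / 0.258 ≈ 0.83101.
Attributable cases ≈ PN × (exposed cases) = 0.83101 × 1653 ≈ 1373.66.

about 1374 cases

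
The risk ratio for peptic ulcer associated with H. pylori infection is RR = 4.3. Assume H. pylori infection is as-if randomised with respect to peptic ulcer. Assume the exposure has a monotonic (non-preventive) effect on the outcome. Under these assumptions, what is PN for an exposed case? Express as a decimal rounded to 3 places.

PN ≈ 0.767

Under exogeneity and monotonicity, PN = (RR − 1) / RR = 1 − 1/RR.
PN = (4.3 − 1) / 4.3 = 3.3 / 4.3 ≈ 0.7674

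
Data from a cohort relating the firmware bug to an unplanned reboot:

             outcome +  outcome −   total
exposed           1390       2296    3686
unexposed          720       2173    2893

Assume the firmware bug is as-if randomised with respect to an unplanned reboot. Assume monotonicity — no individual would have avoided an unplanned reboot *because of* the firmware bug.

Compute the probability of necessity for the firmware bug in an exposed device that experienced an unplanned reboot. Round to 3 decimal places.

PN ≈ 0.340

p₁ = P(outcome | exposed) = 1390/3686 = 0.3771
p₀ = P(outcome | unexposed) = 720/2893 = 0.24888
Under exogeneity and monotonicity, PN = (p₁ − p₀)/p₁.
PN = (0.3771 − 0.24888) / 0.3771 ≈ 0.3400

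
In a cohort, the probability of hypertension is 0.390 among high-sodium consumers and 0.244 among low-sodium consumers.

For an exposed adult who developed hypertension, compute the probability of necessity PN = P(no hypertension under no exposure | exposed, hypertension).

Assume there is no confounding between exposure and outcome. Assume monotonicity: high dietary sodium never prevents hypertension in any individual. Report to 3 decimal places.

PN ≈ 0.374

Let p₁ = 0.39, p₀ = 0.244.
Under exogeneity and monotonicity, PN = (p₁ − p₀) / p₁.
PN = (0.39 − 0.244) / 0.39 = 0.146 / 0.39 ≈ 0.3744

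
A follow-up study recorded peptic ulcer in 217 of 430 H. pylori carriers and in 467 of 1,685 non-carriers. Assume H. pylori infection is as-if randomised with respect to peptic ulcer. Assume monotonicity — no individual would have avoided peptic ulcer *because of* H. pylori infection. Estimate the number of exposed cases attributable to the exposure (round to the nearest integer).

about 98 cases

p₁ = P(outcome | exposed) = 217/430 = 0.50465
p₀ = P(outcome | unexposed) = 467/1685 = 0.27715
PN = (p₁ − p₀)/p₁ = (0.50465 − 0.27715) / 0.50465 ≈ 0.45081.
Attributable cases ≈ PN × (exposed cases) = 0.45081 × 217 ≈ 97.82.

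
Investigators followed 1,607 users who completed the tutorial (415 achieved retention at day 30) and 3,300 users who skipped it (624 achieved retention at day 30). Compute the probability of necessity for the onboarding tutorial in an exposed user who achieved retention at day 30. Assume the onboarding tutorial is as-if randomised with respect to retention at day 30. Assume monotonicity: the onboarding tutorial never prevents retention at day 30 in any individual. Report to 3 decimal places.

p₁ = P(outcome | exposed) = 415/1607 = 0.25825
p₀ = P(outcome | unexposed) = 624/3300 = 0.18909
Under exogeneity and monotonicity, PN = (p₁ − p₀) / p₁.
PN = (0.25825 − 0.18909) / 0.25825 = 0.069154 / 0.25825 ≈ 0.2678

PN ≈ 0.268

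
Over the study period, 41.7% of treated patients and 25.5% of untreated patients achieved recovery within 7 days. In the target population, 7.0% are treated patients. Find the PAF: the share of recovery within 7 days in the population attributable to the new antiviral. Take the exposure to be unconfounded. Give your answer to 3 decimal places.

PAF ≈ 0.043

p₁ = 0.417, p₀ = 0.255.
Overall risk P(Y=1) = π·p₁ + (1−π)·p₀ = 0.07×0.417 + 0.93×0.255 = 0.26634.
Under exogeneity, PAF = [P(Y=1) − p₀] / P(Y=1).
PAF = (0.26634 − 0.255) / 0.26634 ≈ 0.0426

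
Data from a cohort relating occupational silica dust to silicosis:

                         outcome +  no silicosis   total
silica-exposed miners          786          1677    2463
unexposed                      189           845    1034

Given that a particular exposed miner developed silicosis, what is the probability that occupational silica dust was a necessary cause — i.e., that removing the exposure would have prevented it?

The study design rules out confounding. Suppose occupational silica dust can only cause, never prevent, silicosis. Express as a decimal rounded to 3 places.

PN ≈ 0.427

p₁ = P(outcome | exposed) = 786/2463 = 0.31912
p₀ = P(outcome | unexposed) = 189/1034 = 0.18279
Under exogeneity and monotonicity, PN = (p₁ − p₀)/p₁.
PN = (0.31912 − 0.18279) / 0.31912 ≈ 0.4272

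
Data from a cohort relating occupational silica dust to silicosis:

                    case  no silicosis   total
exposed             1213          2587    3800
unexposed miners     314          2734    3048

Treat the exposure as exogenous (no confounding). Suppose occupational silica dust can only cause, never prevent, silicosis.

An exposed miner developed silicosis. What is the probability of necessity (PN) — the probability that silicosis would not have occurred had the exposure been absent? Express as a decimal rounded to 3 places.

p₁ = P(outcome | exposed) = 1213/3800 = 0.31921
p₀ = P(outcome | unexposed) = 314/3048 = 0.10302
Under exogeneity and monotonicity, PN = (p₁ − p₀)/p₁.
PN = (0.31921 − 0.10302) / 0.31921 ≈ 0.6773

PN ≈ 0.677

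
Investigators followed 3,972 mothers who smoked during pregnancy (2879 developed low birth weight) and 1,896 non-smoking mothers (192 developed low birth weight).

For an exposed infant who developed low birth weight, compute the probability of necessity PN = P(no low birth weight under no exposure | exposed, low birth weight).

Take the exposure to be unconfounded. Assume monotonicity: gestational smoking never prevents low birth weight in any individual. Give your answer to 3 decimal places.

p₁ = P(outcome | exposed) = 2879/3972 = 0.72482
p₀ = P(outcome | unexposed) = 192/1896 = 0.10127
Under exogeneity and monotonicity, PN = (p₁ − p₀) / p₁.
PN = (0.72482 − 0.10127) / 0.72482 = 0.62356 / 0.72482 ≈ 0.8603

PN ≈ 0.860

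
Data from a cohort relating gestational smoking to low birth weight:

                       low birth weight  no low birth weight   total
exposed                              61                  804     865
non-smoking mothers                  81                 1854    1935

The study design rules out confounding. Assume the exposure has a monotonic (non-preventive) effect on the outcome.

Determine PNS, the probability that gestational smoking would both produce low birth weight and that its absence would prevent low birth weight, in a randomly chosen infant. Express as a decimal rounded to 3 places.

PNS ≈ 0.029

p₁ = P(outcome | exposed) = 61/865 = 0.07052
p₀ = P(outcome | unexposed) = 81/1935 = 0.04186
Under exogeneity and monotonicity, PNS = p₁ − p₀.
PNS = 0.07052 − 0.04186 = 0.02866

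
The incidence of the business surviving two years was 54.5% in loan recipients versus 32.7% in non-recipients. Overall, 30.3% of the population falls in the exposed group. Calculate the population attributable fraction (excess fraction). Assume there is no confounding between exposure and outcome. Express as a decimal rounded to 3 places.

PAF ≈ 0.168

p₁ = 0.545, p₀ = 0.327.
Overall risk P(Y=1) = π·p₁ + (1−π)·p₀ = 0.303×0.545 + 0.697×0.327 = 0.39305.
Under exogeneity, PAF = [P(Y=1) − p₀] / P(Y=1).
PAF = (0.39305 − 0.327) / 0.39305 ≈ 0.1681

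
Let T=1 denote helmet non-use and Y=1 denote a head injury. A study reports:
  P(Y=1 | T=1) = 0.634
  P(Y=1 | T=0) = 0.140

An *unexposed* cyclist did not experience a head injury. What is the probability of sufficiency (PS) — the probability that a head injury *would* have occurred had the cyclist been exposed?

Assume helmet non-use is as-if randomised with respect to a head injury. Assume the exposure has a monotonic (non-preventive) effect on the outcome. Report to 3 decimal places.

Let p₁ = 0.634, p₀ = 0.14.
Under exogeneity and monotonicity, PS = (p₁ − p₀) / (1 − p₀).
PS = (0.634 − 0.14) / (1 − 0.14) = 0.494 / 0.86 ≈ 0.5744

PS ≈ 0.574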